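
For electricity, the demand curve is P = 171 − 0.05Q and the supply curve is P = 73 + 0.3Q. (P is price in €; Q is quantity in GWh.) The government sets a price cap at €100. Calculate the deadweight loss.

Competitive equilibrium: 171 − 0.05Q = 73 + 0.3Q → Q* = 280, P* = 157.
At the ceiling P = 100, quantity supplied = (100 − 73)/0.3 = 90.
Willingness to pay at Q' = 90: 171 − 0.05·90 = 166.5.
ΔQ = 280 − 90 = 190; wedge = 166.5 − 100 = 66.5.
The triangle = ½ × 190 × 66.5 = €6317.50.

€6317.50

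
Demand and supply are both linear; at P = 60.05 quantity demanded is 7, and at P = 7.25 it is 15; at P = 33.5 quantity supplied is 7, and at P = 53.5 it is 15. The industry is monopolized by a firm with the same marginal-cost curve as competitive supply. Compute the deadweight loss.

79.09

Demand slope = (7.25 − 60.05)/(15 − 7) = −6.6, so P = 106.25 − 6.6Q.
Supply slope = (53.5 − 33.5)/(15 − 7) = 2.5, so P = 16 + 2.5Q.
Competitive equilibrium: 106.25 − 6.6Q = 16 + 2.5Q → Q* = 9.9176, P* = 40.794.
Marginal revenue: MR = 106.25 − 13.2Q. Set MR = MC: 106.25 − 13.2Q = 16 + 2.5Q → Q_m = 5.7484.
Price P_m = 106.25 − 6.6·5.7484 = 68.3106; MC(Q_m) = 16 + 2.5·5.7484 = 30.371.
Competitive Q* = 9.9176, so ΔQ = 4.1692; wedge = 68.3106 − 30.371 = 37.9396.
Welfare loss = ½ × 4.1692 × 37.9396 = 79.09.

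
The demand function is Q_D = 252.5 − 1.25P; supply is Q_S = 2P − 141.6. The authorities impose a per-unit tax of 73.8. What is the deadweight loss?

2094.78

In inverse form: demand P = 202 − 0.8Q, supply P = 70.8 + 0.5Q.
Competitive equilibrium: 202 − 0.8Q = 70.8 + 0.5Q → Q* = 100.92308, P* = 121.26154.
With the tax, the buyer price exceeds the seller price by 73.8: (202 − 0.8Q) − (70.8 + 0.5Q) = 73.8 → Q' = 44.15385.
ΔQ = 100.92308 − 44.15385 = 56.76923; the wedge equals the tax, 73.8.
Deadweight loss = ½ × 56.76923 × 73.8 = 2094.78.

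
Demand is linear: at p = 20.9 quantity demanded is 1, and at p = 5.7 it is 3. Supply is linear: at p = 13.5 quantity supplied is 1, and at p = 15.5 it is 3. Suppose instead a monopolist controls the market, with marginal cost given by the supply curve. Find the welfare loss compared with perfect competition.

3.28

Demand slope = (5.7 − 20.9)/(3 − 1) = −7.6, so p = 28.5 − 7.6q.
Supply slope = (15.5 − 13.5)/(3 − 1) = 1, so p = 12.5 + q.
Competitive equilibrium: 28.5 − 7.6q = 12.5 + q → q* = 1.8605, p* = 14.3605.
Marginal revenue: MR = 28.5 − 15.2q. Set MR = MC: 28.5 − 15.2q = 12.5 + q → q_m = 0.9877.
Price p_m = 28.5 − 7.6·0.9877 = 20.9935; MC(q_m) = 12.5 + 1·0.9877 = 13.4877.
Competitive q* = 1.8605, so Δq = 0.8728; wedge = 20.9935 − 13.4877 = 7.5058.
The triangle = ½ × 0.8728 × 7.5058 = 3.28.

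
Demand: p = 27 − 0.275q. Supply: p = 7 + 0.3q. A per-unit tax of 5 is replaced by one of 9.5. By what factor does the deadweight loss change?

Competitive equilibrium: 27 − 0.275q = 7 + 0.3q → q* = 34.7826, p* = 17.4348.
For a per-unit tax t: Δq = t/0.575, so DWL = ½·t·(t/0.575) = t²/1.15.
At t = 5: DWL = 21.739. At t = 9.5: DWL = 78.478.
Ratio = (9.5/5)² = 3.61.

3.61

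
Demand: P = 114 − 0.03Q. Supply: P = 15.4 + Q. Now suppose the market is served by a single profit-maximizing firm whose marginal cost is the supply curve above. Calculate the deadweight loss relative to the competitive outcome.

Competitive equilibrium: 114 − 0.03Q = 15.4 + Q → Q* = 95.7282, P* = 111.1282.
Marginal revenue: MR = 114 − 0.06Q. Set MR = MC: 114 − 0.06Q = 15.4 + Q → Q_m = 93.0189.
Price P_m = 114 − 0.03·93.0189 = 111.2094; MC(Q_m) = 15.4 + 1·93.0189 = 108.4189.
Competitive Q* = 95.7282, so ΔQ = 2.7093; wedge = 111.2094 − 108.4189 = 2.7905.
The triangle = ½ × 2.7093 × 2.7905 = 3.78.

3.78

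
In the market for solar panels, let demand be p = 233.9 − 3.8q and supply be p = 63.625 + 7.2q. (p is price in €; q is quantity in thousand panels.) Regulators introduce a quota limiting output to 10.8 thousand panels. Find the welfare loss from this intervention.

€120.44 thousand

Competitive equilibrium: 233.9 − 3.8q = 63.625 + 7.2q → q* = 15.4795, p* = 175.0777.
At q = 10.8: demand price = 233.9 − 3.8·10.8 = 192.86; supply price = 63.625 + 7.2·10.8 = 141.385.
Δq = 15.4795 − 10.8 = 4.6795; wedge = 192.86 − 141.385 = 51.475.
Deadweight loss = ½ × 4.6795 × 51.475 = €120.44 thousand.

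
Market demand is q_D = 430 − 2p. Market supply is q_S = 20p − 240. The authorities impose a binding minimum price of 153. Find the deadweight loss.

16519.13

In inverse form: demand p = 215 − 0.5q, supply p = 12 + 0.05q.
Competitive equilibrium: 215 − 0.5q = 12 + 0.05q → q* = 369.0909, p* = 30.4545.
At the floor p = 153, quantity demanded = (215 − 153)/0.5 = 124.
Sellers' marginal cost at q' = 124: 12 + 0.05·124 = 18.2.
Δq = 369.0909 − 124 = 245.0909; wedge = 153 − 18.2 = 134.8.
The triangle = ½ × 245.0909 × 134.8 = 16519.13.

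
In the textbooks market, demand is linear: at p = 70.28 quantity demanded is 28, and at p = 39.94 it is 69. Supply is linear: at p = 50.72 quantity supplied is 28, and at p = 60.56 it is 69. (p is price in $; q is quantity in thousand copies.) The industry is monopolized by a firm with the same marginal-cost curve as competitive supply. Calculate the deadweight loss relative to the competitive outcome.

$208.62 thousand

Demand slope = (39.94 − 70.28)/(69 − 28) = −0.74, so p = 91 − 0.74q.
Supply slope = (60.56 − 50.72)/(69 − 28) = 0.24, so p = 44 + 0.24q.
Competitive equilibrium: 91 − 0.74q = 44 + 0.24q → q* = 47.9592, p* = 55.5102.
Marginal revenue: MR = 91 − 1.48q. Set MR = MC: 91 − 1.48q = 44 + 0.24q → q_m = 27.3256.
Price p_m = 91 − 0.74·27.3256 = 70.7791; MC(q_m) = 44 + 0.24·27.3256 = 50.5581.
Competitive q* = 47.9592, so Δq = 20.6336; wedge = 70.7791 − 50.5581 = 20.221.
The triangle = ½ × 20.6336 × 20.221 = $208.62 thousand.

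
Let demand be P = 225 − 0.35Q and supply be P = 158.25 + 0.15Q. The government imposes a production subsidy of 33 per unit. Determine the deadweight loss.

1089

Competitive equilibrium: 225 − 0.35Q = 158.25 + 0.15Q → Q* = 133.5, P* = 178.275.
The subsidy lowers effective supply by 33: P = 125.25 + 0.15Q.
New quantity: 225 − 0.35Q = 125.25 + 0.15Q → Q' = 199.5.
Overproduction ΔQ = 199.5 − 133.5 = 66; wedge = subsidy = 33.
Welfare loss = ½ × 66 × 33 = 1089.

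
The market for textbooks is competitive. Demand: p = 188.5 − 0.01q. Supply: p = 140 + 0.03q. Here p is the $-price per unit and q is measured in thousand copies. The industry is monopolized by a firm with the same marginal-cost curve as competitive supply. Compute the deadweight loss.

Competitive equilibrium: 188.5 − 0.01q = 140 + 0.03q → q* = 1212.5, p* = 176.375.
Marginal revenue: MR = 188.5 − 0.02q. Set MR = MC: 188.5 − 0.02q = 140 + 0.03q → q_m = 970.
Price p_m = 188.5 − 0.01·970 = 178.8; MC(q_m) = 140 + 0.03·970 = 169.1.
Competitive q* = 1212.5, so Δq = 242.5; wedge = 178.8 − 169.1 = 9.7.
DWL = ½ × 242.5 × 9.7 = $1176.125 thousand.

$1176.125 thousand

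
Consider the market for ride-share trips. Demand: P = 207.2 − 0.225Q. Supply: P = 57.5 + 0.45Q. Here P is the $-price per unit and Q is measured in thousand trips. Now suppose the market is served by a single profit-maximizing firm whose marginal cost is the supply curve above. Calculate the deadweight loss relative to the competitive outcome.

Competitive equilibrium: 207.2 − 0.225Q = 57.5 + 0.45Q → Q* = 221.77778, P* = 157.3.
Marginal revenue: MR = 207.2 − 0.45Q. Set MR = MC: 207.2 − 0.45Q = 57.5 + 0.45Q → Q_m = 166.33333.
Price P_m = 207.2 − 0.225·166.33333 = 169.775; MC(Q_m) = 57.5 + 0.45·166.33333 = 132.35.
Competitive Q* = 221.77778, so ΔQ = 55.44445; wedge = 169.775 − 132.35 = 37.425.
Deadweight loss = ½ × 55.44445 × 37.425 = $1037.50 thousand.

$1037.50 thousand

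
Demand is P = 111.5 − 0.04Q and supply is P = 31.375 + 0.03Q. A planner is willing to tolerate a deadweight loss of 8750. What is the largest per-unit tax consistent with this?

35

Competitive equilibrium: 111.5 − 0.04Q = 31.375 + 0.03Q → Q* = 1144.6429, P* = 65.7143.
A tax t gives ΔQ = t/0.07 and wedge t, so DWL = t²/0.14.
t²/0.14 = 8750 → t² = 1225 → t = 35.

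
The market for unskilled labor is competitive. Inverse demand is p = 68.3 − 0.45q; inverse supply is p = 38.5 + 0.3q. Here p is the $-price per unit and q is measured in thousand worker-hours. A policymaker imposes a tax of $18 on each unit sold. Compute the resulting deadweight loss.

$216 thousand

Competitive equilibrium: 68.3 − 0.45q = 38.5 + 0.3q → q* = 39.7333, p* = 50.42.
With the tax, the buyer price exceeds the seller price by 18: (68.3 − 0.45q) − (38.5 + 0.3q) = 18 → q' = 15.7333.
Δq = 39.7333 − 15.7333 = 24; the wedge equals the tax, 18.
The triangle = ½ × 24 × 18 = $216 thousand.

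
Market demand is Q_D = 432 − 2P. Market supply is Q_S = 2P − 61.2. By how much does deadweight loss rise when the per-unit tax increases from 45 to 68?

1299.50

In inverse form: demand P = 216 − 0.5Q, supply P = 30.6 + 0.5Q.
Competitive equilibrium: 216 − 0.5Q = 30.6 + 0.5Q → Q* = 185.4, P* = 123.3.
For a per-unit tax t: ΔQ = t/1, so DWL = ½·t·(t/1) = t²/2.
At t = 45: DWL = 1012.5. At t = 68: DWL = 2312.
Increase = 2312 − 1012.5 = 1299.50.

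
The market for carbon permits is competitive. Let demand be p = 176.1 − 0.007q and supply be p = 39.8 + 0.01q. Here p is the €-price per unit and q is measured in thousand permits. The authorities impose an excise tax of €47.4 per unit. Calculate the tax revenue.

Competitive equilibrium: 176.1 − 0.007q = 39.8 + 0.01q → q* = 8017.6471, p* = 119.9765.
With the tax, the buyer price exceeds the seller price by 47.4: (176.1 − 0.007q) − (39.8 + 0.01q) = 47.4 → q' = 5229.4118.
Tax revenue = 47.4 × 5229.4118 = €247874.12 thousand.

€247874.12 thousand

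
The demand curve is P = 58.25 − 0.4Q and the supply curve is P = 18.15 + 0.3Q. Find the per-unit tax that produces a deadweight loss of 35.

7

Competitive equilibrium: 58.25 − 0.4Q = 18.15 + 0.3Q → Q* = 57.2857, P* = 35.3357.
A tax t gives ΔQ = t/0.7 and wedge t, so DWL = t²/1.4.
t²/1.4 = 35 → t² = 49 → t = 7.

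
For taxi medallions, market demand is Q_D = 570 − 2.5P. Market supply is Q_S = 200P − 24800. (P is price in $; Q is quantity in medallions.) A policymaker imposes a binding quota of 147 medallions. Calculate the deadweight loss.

$2440.91

In inverse form: demand P = 228 − 0.4Q, supply P = 124 + 0.005Q.
Competitive equilibrium: 228 − 0.4Q = 124 + 0.005Q → Q* = 256.7901, P* = 125.284.
At Q = 147: demand price = 228 − 0.4·147 = 169.2; supply price = 124 + 0.005·147 = 124.735.
ΔQ = 256.7901 − 147 = 109.7901; wedge = 169.2 − 124.735 = 44.465.
The triangle = ½ × 109.7901 × 44.465 = $2440.91.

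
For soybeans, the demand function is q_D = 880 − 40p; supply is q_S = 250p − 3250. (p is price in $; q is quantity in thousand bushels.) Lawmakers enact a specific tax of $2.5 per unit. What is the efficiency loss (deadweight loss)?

$107.76 thousand

In inverse form: demand p = 22 − 0.025q, supply p = 13 + 0.004q.
Competitive equilibrium: 22 − 0.025q = 13 + 0.004q → q* = 310.3448, p* = 14.2414.
With the tax, the buyer price exceeds the seller price by 2.5: (22 − 0.025q) − (13 + 0.004q) = 2.5 → q' = 224.1379.
Δq = 310.3448 − 224.1379 = 86.2069; the wedge equals the tax, 2.5.
DWL = ½ × 86.2069 × 2.5 = $107.76 thousand.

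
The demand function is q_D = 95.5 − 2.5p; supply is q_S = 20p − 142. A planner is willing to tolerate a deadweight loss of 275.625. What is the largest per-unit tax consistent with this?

15.75

In inverse form: demand p = 38.2 − 0.4q, supply p = 7.1 + 0.05q.
Competitive equilibrium: 38.2 − 0.4q = 7.1 + 0.05q → q* = 69.1111, p* = 10.5556.
A tax t gives Δq = t/0.45 and wedge t, so DWL = t²/0.9.
t²/0.9 = 275.625 → t² = 248.0625 → t = 15.75.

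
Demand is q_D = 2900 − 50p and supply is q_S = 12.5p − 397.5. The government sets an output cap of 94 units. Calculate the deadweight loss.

In inverse form: demand p = 58 − 0.02q, supply p = 31.8 + 0.08q.
Competitive equilibrium: 58 − 0.02q = 31.8 + 0.08q → q* = 262, p* = 52.76.
At q = 94: demand price = 58 − 0.02·94 = 56.12; supply price = 31.8 + 0.08·94 = 39.32.
Δq = 262 − 94 = 168; wedge = 56.12 − 39.32 = 16.8.
Welfare loss = ½ × 168 × 16.8 = 1411.20.

1411.20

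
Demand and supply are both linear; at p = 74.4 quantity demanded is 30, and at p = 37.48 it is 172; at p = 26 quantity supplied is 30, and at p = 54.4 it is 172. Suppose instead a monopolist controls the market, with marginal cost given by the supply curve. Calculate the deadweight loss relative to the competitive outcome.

Demand slope = (37.48 − 74.4)/(172 − 30) = −0.26, so p = 82.2 − 0.26q.
Supply slope = (54.4 − 26)/(172 − 30) = 0.2, so p = 20 + 0.2q.
Competitive equilibrium: 82.2 − 0.26q = 20 + 0.2q → q* = 135.2174, p* = 47.0435.
Marginal revenue: MR = 82.2 − 0.52q. Set MR = MC: 82.2 − 0.52q = 20 + 0.2q → q_m = 86.3889.
Price p_m = 82.2 − 0.26·86.3889 = 59.7389; MC(q_m) = 20 + 0.2·86.3889 = 37.2778.
Competitive q* = 135.2174, so Δq = 48.8285; wedge = 59.7389 − 37.2778 = 22.4611.
Welfare loss = ½ × 48.8285 × 22.4611 = 548.37.

548.37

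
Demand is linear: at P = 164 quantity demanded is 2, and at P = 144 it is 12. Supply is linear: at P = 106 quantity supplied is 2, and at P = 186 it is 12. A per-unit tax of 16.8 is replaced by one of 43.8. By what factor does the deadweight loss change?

6.797

Demand slope = (144 − 164)/(12 − 2) = −2, so P = 168 − 2Q.
Supply slope = (186 − 106)/(12 − 2) = 8, so P = 90 + 8Q.
Competitive equilibrium: 168 − 2Q = 90 + 8Q → Q* = 7.8, P* = 152.4.
For a per-unit tax t: ΔQ = t/10, so DWL = ½·t·(t/10) = t²/20.
At t = 16.8: DWL = 14.112. At t = 43.8: DWL = 95.922.
Ratio = (43.8/16.8)² = 6.797.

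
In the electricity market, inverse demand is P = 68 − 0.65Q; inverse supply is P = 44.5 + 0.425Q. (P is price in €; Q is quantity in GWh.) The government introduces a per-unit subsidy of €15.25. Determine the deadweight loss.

€108.17

Competitive equilibrium: 68 − 0.65Q = 44.5 + 0.425Q → Q* = 21.8605, P* = 53.7907.
The subsidy lowers effective supply by 15.25: P = 29.25 + 0.425Q.
New quantity: 68 − 0.65Q = 29.25 + 0.425Q → Q' = 36.0465.
Overproduction ΔQ = 36.0465 − 21.8605 = 14.186; wedge = subsidy = 15.25.
DWL = ½ × 14.186 × 15.25 = €108.17.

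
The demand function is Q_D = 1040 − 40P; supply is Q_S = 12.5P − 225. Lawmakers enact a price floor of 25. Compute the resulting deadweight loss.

68.76

In inverse form: demand P = 26 − 0.025Q, supply P = 18 + 0.08Q.
Competitive equilibrium: 26 − 0.025Q = 18 + 0.08Q → Q* = 76.1905, P* = 24.0952.
At the floor P = 25, quantity demanded = (26 − 25)/0.025 = 40.
Sellers' marginal cost at Q' = 40: 18 + 0.08·40 = 21.2.
ΔQ = 76.1905 − 40 = 36.1905; wedge = 25 − 21.2 = 3.8.
DWL = ½ × 36.1905 × 3.8 = 68.76.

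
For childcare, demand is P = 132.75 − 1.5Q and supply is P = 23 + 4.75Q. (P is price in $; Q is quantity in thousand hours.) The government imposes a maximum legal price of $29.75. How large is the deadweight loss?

Competitive equilibrium: 132.75 − 1.5Q = 23 + 4.75Q → Q* = 17.56, P* = 106.41.
At the ceiling P = 29.75, quantity supplied = (29.75 − 23)/4.75 = 1.42105.
Willingness to pay at Q' = 1.42105: 132.75 − 1.5·1.42105 = 130.61843.
ΔQ = 17.56 − 1.42105 = 16.13895; wedge = 130.61843 − 29.75 = 100.86843.
DWL = ½ × 16.13895 × 100.86843 = $813.96 thousand.

$813.96 thousand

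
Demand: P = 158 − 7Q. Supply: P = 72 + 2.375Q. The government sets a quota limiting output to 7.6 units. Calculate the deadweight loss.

11.60

Competitive equilibrium: 158 − 7Q = 72 + 2.375Q → Q* = 9.1733, P* = 93.7867.
At Q = 7.6: demand price = 158 − 7·7.6 = 104.8; supply price = 72 + 2.375·7.6 = 90.05.
ΔQ = 9.1733 − 7.6 = 1.5733; wedge = 104.8 − 90.05 = 14.75.
Deadweight loss = ½ × 1.5733 × 14.75 = 11.60.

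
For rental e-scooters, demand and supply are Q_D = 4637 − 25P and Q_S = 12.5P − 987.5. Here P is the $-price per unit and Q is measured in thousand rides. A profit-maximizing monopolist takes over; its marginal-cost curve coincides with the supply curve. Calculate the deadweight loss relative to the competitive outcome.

In inverse form: demand P = 185.48 − 0.04Q, supply P = 79 + 0.08Q.
Competitive equilibrium: 185.48 − 0.04Q = 79 + 0.08Q → Q* = 887.3333, P* = 149.9867.
Marginal revenue: MR = 185.48 − 0.08Q. Set MR = MC: 185.48 − 0.08Q = 79 + 0.08Q → Q_m = 665.5.
Price P_m = 185.48 − 0.04·665.5 = 158.86; MC(Q_m) = 79 + 0.08·665.5 = 132.24.
Competitive Q* = 887.3333, so ΔQ = 221.8333; wedge = 158.86 − 132.24 = 26.62.
The triangle = ½ × 221.8333 × 26.62 = $2952.60 thousand.

$2952.60 thousand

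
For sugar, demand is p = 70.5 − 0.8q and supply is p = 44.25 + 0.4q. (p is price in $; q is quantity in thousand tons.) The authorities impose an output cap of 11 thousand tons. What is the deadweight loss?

Competitive equilibrium: 70.5 − 0.8q = 44.25 + 0.4q → q* = 21.875, p* = 53.
At q = 11: demand price = 70.5 − 0.8·11 = 61.7; supply price = 44.25 + 0.4·11 = 48.65.
Δq = 21.875 − 11 = 10.875; wedge = 61.7 − 48.65 = 13.05.
Deadweight loss = ½ × 10.875 × 13.05 = $70.96 thousand.

$70.96 thousand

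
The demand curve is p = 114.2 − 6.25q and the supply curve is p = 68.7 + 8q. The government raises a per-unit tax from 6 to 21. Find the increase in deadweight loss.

14.21

Competitive equilibrium: 114.2 − 6.25q = 68.7 + 8q → q* = 3.193, p* = 94.2439.
For a per-unit tax t: Δq = t/14.25, so DWL = ½·t·(t/14.25) = t²/28.5.
At t = 6: DWL = 1.263. At t = 21: DWL = 15.474.
Increase = 15.474 − 1.263 = 14.21.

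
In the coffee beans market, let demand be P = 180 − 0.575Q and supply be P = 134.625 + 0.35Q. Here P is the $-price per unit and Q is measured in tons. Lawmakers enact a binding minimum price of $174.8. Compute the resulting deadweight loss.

$740.39

Competitive equilibrium: 180 − 0.575Q = 134.625 + 0.35Q → Q* = 49.0541, P* = 151.7939.
At the floor P = 174.8, quantity demanded = (180 − 174.8)/0.575 = 9.0435.
Sellers' marginal cost at Q' = 9.0435: 134.625 + 0.35·9.0435 = 137.7902.
ΔQ = 49.0541 − 9.0435 = 40.0106; wedge = 174.8 − 137.7902 = 37.0098.
Welfare loss = ½ × 40.0106 × 37.0098 = $740.39.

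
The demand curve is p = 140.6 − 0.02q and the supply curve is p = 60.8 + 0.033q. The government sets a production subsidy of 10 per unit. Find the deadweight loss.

Competitive equilibrium: 140.6 − 0.02q = 60.8 + 0.033q → q* = 1505.6604, p* = 110.4868.
The subsidy lowers effective supply by 10: p = 50.8 + 0.033q.
New quantity: 140.6 − 0.02q = 50.8 + 0.033q → q' = 1694.3396.
Overproduction Δq = 1694.3396 − 1505.6604 = 188.6792; wedge = subsidy = 10.
The triangle = ½ × 188.6792 × 10 = 943.40.

943.40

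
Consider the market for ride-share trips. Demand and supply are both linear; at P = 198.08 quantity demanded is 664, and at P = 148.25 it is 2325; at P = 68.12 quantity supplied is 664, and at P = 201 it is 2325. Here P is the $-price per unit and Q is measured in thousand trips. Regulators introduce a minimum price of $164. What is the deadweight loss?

Demand slope = (148.25 − 198.08)/(2325 − 664) = −0.03, so P = 218 − 0.03Q.
Supply slope = (201 − 68.12)/(2325 − 664) = 0.08, so P = 15 + 0.08Q.
Competitive equilibrium: 218 − 0.03Q = 15 + 0.08Q → Q* = 1845.4545, P* = 162.6364.
At the floor P = 164, quantity demanded = (218 − 164)/0.03 = 1800.
Sellers' marginal cost at Q' = 1800: 15 + 0.08·1800 = 159.
ΔQ = 1845.4545 − 1800 = 45.4545; wedge = 164 − 159 = 5.
Deadweight loss = ½ × 45.4545 × 5 = $113.64 thousand.

$113.64 thousand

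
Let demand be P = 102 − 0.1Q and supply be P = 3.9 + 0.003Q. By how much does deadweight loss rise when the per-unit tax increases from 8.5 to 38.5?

6844.66

Competitive equilibrium: 102 − 0.1Q = 3.9 + 0.003Q → Q* = 952.4272, P* = 6.7573.
For a per-unit tax t: ΔQ = t/0.103, so DWL = ½·t·(t/0.103) = t²/0.206.
At t = 8.5: DWL = 350.728. At t = 38.5: DWL = 7195.388.
Increase = 7195.388 − 350.728 = 6844.66.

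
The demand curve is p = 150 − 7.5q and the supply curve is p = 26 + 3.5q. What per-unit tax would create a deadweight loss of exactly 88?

Competitive equilibrium: 150 − 7.5q = 26 + 3.5q → q* = 11.2727, p* = 65.4545.
A tax t gives Δq = t/11 and wedge t, so DWL = t²/22.
t²/22 = 88 → t² = 1936 → t = 44.

44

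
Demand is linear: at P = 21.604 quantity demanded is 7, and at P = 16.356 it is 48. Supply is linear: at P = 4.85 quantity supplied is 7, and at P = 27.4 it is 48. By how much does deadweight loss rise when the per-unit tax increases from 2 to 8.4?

Demand slope = (16.356 − 21.604)/(48 − 7) = −0.128, so P = 22.5 − 0.128Q.
Supply slope = (27.4 − 4.85)/(48 − 7) = 0.55, so P = 1 + 0.55Q.
Competitive equilibrium: 22.5 − 0.128Q = 1 + 0.55Q → Q* = 31.7109, P* = 18.441.
For a per-unit tax t: ΔQ = t/0.678, so DWL = ½·t·(t/0.678) = t²/1.356.
At t = 2: DWL = 2.95. At t = 8.4: DWL = 52.035.
Increase = 52.035 − 2.95 = 49.09.

49.09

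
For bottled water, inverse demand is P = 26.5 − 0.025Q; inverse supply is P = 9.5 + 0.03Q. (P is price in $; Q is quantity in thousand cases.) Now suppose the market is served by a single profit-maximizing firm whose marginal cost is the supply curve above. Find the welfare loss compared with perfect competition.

Competitive equilibrium: 26.5 − 0.025Q = 9.5 + 0.03Q → Q* = 309.0909, P* = 18.7727.
Marginal revenue: MR = 26.5 − 0.05Q. Set MR = MC: 26.5 − 0.05Q = 9.5 + 0.03Q → Q_m = 212.5.
Price P_m = 26.5 − 0.025·212.5 = 21.1875; MC(Q_m) = 9.5 + 0.03·212.5 = 15.875.
Competitive Q* = 309.0909, so ΔQ = 96.5909; wedge = 21.1875 − 15.875 = 5.3125.
Welfare loss = ½ × 96.5909 × 5.3125 = $256.57 thousand.

$256.57 thousand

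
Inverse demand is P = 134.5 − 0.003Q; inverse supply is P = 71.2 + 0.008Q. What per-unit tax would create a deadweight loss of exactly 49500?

33

Competitive equilibrium: 134.5 − 0.003Q = 71.2 + 0.008Q → Q* = 5754.5455, P* = 117.2364.
A tax t gives ΔQ = t/0.011 and wedge t, so DWL = t²/0.022.
t²/0.022 = 49500 → t² = 1089 → t = 33.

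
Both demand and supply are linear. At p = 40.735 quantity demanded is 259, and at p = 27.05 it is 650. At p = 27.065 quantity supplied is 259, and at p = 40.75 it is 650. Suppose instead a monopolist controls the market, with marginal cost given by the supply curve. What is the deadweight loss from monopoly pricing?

802.57

Demand slope = (27.05 − 40.735)/(650 − 259) = −0.035, so p = 49.8 − 0.035q.
Supply slope = (40.75 − 27.065)/(650 − 259) = 0.035, so p = 18 + 0.035q.
Competitive equilibrium: 49.8 − 0.035q = 18 + 0.035q → q* = 454.2857, p* = 33.9.
Marginal revenue: MR = 49.8 − 0.07q. Set MR = MC: 49.8 − 0.07q = 18 + 0.035q → q_m = 302.8571.
Price p_m = 49.8 − 0.035·302.8571 = 39.2; MC(q_m) = 18 + 0.035·302.8571 = 28.6.
Competitive q* = 454.2857, so Δq = 151.4286; wedge = 39.2 − 28.6 = 10.6.
DWL = ½ × 151.4286 × 10.6 = 802.57.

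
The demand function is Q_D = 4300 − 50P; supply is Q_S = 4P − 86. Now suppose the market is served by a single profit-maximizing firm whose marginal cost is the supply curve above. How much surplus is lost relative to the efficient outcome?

36.64

In inverse form: demand P = 86 − 0.02Q, supply P = 21.5 + 0.25Q.
Competitive equilibrium: 86 − 0.02Q = 21.5 + 0.25Q → Q* = 238.8889, P* = 81.2222.
Marginal revenue: MR = 86 − 0.04Q. Set MR = MC: 86 − 0.04Q = 21.5 + 0.25Q → Q_m = 222.4138.
Price P_m = 86 − 0.02·222.4138 = 81.5517; MC(Q_m) = 21.5 + 0.25·222.4138 = 77.1035.
Competitive Q* = 238.8889, so ΔQ = 16.4751; wedge = 81.5517 − 77.1035 = 4.4482.
DWL = ½ × 16.4751 × 4.4482 = 36.64.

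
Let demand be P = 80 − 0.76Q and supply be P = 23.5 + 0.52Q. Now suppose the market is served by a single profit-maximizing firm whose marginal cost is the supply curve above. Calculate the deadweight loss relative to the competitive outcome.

173.07

Competitive equilibrium: 80 − 0.76Q = 23.5 + 0.52Q → Q* = 44.1406, P* = 46.4531.
Marginal revenue: MR = 80 − 1.52Q. Set MR = MC: 80 − 1.52Q = 23.5 + 0.52Q → Q_m = 27.6961.
Price P_m = 80 − 0.76·27.6961 = 58.951; MC(Q_m) = 23.5 + 0.52·27.6961 = 37.902.
Competitive Q* = 44.1406, so ΔQ = 16.4445; wedge = 58.951 − 37.902 = 21.049.
Deadweight loss = ½ × 16.4445 × 21.049 = 173.07.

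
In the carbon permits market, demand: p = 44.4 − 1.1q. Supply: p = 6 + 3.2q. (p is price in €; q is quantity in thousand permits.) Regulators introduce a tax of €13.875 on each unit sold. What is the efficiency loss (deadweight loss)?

€22.39 thousand

Competitive equilibrium: 44.4 − 1.1q = 6 + 3.2q → q* = 8.9302, p* = 34.5767.
With the tax, the buyer price exceeds the seller price by 13.875: (44.4 − 1.1q) − (6 + 3.2q) = 13.875 → q' = 5.7035.
Δq = 8.9302 − 5.7035 = 3.2267; the wedge equals the tax, 13.875.
The triangle = ½ × 3.2267 × 13.875 = €22.39 thousand.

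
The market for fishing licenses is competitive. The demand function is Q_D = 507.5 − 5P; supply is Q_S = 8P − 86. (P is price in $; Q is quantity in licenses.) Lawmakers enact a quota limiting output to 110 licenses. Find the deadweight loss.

$4653.85

In inverse form: demand P = 101.5 − 0.2Q, supply P = 10.75 + 0.125Q.
Competitive equilibrium: 101.5 − 0.2Q = 10.75 + 0.125Q → Q* = 279.2308, P* = 45.6538.
At Q = 110: demand price = 101.5 − 0.2·110 = 79.5; supply price = 10.75 + 0.125·110 = 24.5.
ΔQ = 279.2308 − 110 = 169.2308; wedge = 79.5 − 24.5 = 55.
Welfare loss = ½ × 169.2308 × 55 = $4653.85.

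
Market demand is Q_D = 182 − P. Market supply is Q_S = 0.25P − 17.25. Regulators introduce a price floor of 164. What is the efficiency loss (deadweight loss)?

In inverse form: demand P = 182 − Q, supply P = 69 + 4Q.
Competitive equilibrium: 182 − Q = 69 + 4Q → Q* = 22.6, P* = 159.4.
At the floor P = 164, quantity demanded = (182 − 164)/1 = 18.
Sellers' marginal cost at Q' = 18: 69 + 4·18 = 141.
ΔQ = 22.6 − 18 = 4.6; wedge = 164 − 141 = 23.
Deadweight loss = ½ × 4.6 × 23 = 52.90.

52.90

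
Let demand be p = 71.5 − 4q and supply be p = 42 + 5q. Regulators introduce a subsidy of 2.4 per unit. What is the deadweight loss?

Competitive equilibrium: 71.5 − 4q = 42 + 5q → q* = 3.2778, p* = 58.3889.
The subsidy lowers effective supply by 2.4: p = 39.6 + 5q.
New quantity: 71.5 − 4q = 39.6 + 5q → q' = 3.5444.
Overproduction Δq = 3.5444 − 3.2778 = 0.2666; wedge = subsidy = 2.4.
Deadweight loss = ½ × 0.2666 × 2.4 = 0.32.

0.32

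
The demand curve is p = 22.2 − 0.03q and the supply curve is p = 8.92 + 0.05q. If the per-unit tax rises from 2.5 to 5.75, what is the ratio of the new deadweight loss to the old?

5.29

Competitive equilibrium: 22.2 − 0.03q = 8.92 + 0.05q → q* = 166, p* = 17.22.
For a per-unit tax t: Δq = t/0.08, so DWL = ½·t·(t/0.08) = t²/0.16.
At t = 2.5: DWL = 39.0625. At t = 5.75: DWL = 206.641.
Ratio = (5.75/2.5)² = 5.29.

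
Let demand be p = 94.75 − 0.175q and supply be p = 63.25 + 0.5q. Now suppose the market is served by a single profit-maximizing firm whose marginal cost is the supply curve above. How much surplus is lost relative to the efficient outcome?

31.15

Competitive equilibrium: 94.75 − 0.175q = 63.25 + 0.5q → q* = 46.66667, p* = 86.58333.
Marginal revenue: MR = 94.75 − 0.35q. Set MR = MC: 94.75 − 0.35q = 63.25 + 0.5q → q_m = 37.05882.
Price p_m = 94.75 − 0.175·37.05882 = 88.26471; MC(q_m) = 63.25 + 0.5·37.05882 = 81.77941.
Competitive q* = 46.66667, so Δq = 9.60785; wedge = 88.26471 − 81.77941 = 6.4853.
Deadweight loss = ½ × 9.60785 × 6.4853 = 31.15.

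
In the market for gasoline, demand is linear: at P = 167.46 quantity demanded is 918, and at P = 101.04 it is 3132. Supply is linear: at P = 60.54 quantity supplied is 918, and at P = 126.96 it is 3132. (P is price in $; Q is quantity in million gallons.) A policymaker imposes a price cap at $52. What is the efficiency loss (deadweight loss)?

Demand slope = (101.04 − 167.46)/(3132 − 918) = −0.03, so P = 195 − 0.03Q.
Supply slope = (126.96 − 60.54)/(3132 − 918) = 0.03, so P = 33 + 0.03Q.
Competitive equilibrium: 195 − 0.03Q = 33 + 0.03Q → Q* = 2700, P* = 114.
At the ceiling P = 52, quantity supplied = (52 − 33)/0.03 = 633.33333.
Willingness to pay at Q' = 633.33333: 195 − 0.03·633.33333 = 176.
ΔQ = 2700 − 633.33333 = 2066.66667; wedge = 176 − 52 = 124.
Deadweight loss = ½ × 2066.66667 × 124 = $128133.33 million.

$128133.33 million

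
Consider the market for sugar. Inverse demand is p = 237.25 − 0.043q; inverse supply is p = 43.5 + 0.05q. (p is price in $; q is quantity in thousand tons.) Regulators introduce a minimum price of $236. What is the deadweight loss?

Competitive equilibrium: 237.25 − 0.043q = 43.5 + 0.05q → q* = 2083.33333, p* = 147.66667.
At the floor p = 236, quantity demanded = (237.25 − 236)/0.043 = 29.06977.
Sellers' marginal cost at q' = 29.06977: 43.5 + 0.05·29.06977 = 44.95349.
Δq = 2083.33333 − 29.06977 = 2054.26356; wedge = 236 − 44.95349 = 191.04651.
DWL = ½ × 2054.26356 × 191.04651 = $196229.94 thousand.

$196229.94 thousand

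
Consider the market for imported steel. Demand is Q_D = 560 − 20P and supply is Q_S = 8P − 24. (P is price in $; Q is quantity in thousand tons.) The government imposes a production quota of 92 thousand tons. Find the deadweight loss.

$226.31 thousand

In inverse form: demand P = 28 − 0.05Q, supply P = 3 + 0.125Q.
Competitive equilibrium: 28 − 0.05Q = 3 + 0.125Q → Q* = 142.8571, P* = 20.8571.
At Q = 92: demand price = 28 − 0.05·92 = 23.4; supply price = 3 + 0.125·92 = 14.5.
ΔQ = 142.8571 − 92 = 50.8571; wedge = 23.4 − 14.5 = 8.9.
DWL = ½ × 50.8571 × 8.9 = $226.31 thousand.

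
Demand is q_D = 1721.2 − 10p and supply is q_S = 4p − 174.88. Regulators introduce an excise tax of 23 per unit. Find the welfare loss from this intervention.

In inverse form: demand p = 172.12 − 0.1q, supply p = 43.72 + 0.25q.
Competitive equilibrium: 172.12 − 0.1q = 43.72 + 0.25q → q* = 366.8571, p* = 135.4343.
With the tax, the buyer price exceeds the seller price by 23: (172.12 − 0.1q) − (43.72 + 0.25q) = 23 → q' = 301.1429.
Δq = 366.8571 − 301.1429 = 65.7142; the wedge equals the tax, 23.
The triangle = ½ × 65.7142 × 23 = 755.71.

755.71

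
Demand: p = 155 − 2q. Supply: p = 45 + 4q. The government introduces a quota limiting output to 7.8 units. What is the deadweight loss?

332.85

Competitive equilibrium: 155 − 2q = 45 + 4q → q* = 18.3333, p* = 118.3333.
At q = 7.8: demand price = 155 − 2·7.8 = 139.4; supply price = 45 + 4·7.8 = 76.2.
Δq = 18.3333 − 7.8 = 10.5333; wedge = 139.4 − 76.2 = 63.2.
The triangle = ½ × 10.5333 × 63.2 = 332.85.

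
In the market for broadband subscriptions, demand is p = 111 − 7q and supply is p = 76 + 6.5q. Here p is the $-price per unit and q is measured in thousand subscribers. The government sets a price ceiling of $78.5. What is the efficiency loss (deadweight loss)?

$32.91 thousand

Competitive equilibrium: 111 − 7q = 76 + 6.5q → q* = 2.5926, p* = 92.8519.
At the ceiling p = 78.5, quantity supplied = (78.5 − 76)/6.5 = 0.3846.
Willingness to pay at q' = 0.3846: 111 − 7·0.3846 = 108.3078.
Δq = 2.5926 − 0.3846 = 2.208; wedge = 108.3078 − 78.5 = 29.8078.
Deadweight loss = ½ × 2.208 × 29.8078 = $32.91 thousand.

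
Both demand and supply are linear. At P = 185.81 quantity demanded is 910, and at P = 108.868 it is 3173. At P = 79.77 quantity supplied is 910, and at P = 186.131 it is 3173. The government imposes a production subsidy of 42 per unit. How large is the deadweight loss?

Demand slope = (108.868 − 185.81)/(3173 − 910) = −0.034, so P = 216.75 − 0.034Q.
Supply slope = (186.131 − 79.77)/(3173 − 910) = 0.047, so P = 37 + 0.047Q.
Competitive equilibrium: 216.75 − 0.034Q = 37 + 0.047Q → Q* = 2219.1358, P* = 141.2994.
The subsidy lowers effective supply by 42: P = 0.047Q − 5.
New quantity: 216.75 − 0.034Q = 0.047Q − 5 → Q' = 2737.6543.
Overproduction ΔQ = 2737.6543 − 2219.1358 = 518.5185; wedge = subsidy = 42.
DWL = ½ × 518.5185 × 42 = 10888.89.

10888.89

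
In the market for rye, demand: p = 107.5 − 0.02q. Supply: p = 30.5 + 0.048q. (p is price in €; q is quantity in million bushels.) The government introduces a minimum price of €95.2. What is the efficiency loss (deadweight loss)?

€9100.24 million

Competitive equilibrium: 107.5 − 0.02q = 30.5 + 0.048q → q* = 1132.3529, p* = 84.8529.
At the floor p = 95.2, quantity demanded = (107.5 − 95.2)/0.02 = 615.
Sellers' marginal cost at q' = 615: 30.5 + 0.048·615 = 60.02.
Δq = 1132.3529 − 615 = 517.3529; wedge = 95.2 − 60.02 = 35.18.
Deadweight loss = ½ × 517.3529 × 35.18 = €9100.24 million.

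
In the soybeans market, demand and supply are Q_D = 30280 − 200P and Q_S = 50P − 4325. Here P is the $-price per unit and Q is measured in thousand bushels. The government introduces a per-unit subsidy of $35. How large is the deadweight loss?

In inverse form: demand P = 151.4 − 0.005Q, supply P = 86.5 + 0.02Q.
Competitive equilibrium: 151.4 − 0.005Q = 86.5 + 0.02Q → Q* = 2596, P* = 138.42.
The subsidy lowers effective supply by 35: P = 51.5 + 0.02Q.
New quantity: 151.4 − 0.005Q = 51.5 + 0.02Q → Q' = 3996.
Overproduction ΔQ = 3996 − 2596 = 1400; wedge = subsidy = 35.
Deadweight loss = ½ × 1400 × 35 = $24500 thousand.

$24500 thousand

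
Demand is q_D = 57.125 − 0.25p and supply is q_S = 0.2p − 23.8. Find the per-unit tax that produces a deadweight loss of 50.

30

In inverse form: demand p = 228.5 − 4q, supply p = 119 + 5q.
Competitive equilibrium: 228.5 − 4q = 119 + 5q → q* = 12.1667, p* = 179.8333.
A tax t gives Δq = t/9 and wedge t, so DWL = t²/18.
t²/18 = 50 → t² = 900 → t = 30.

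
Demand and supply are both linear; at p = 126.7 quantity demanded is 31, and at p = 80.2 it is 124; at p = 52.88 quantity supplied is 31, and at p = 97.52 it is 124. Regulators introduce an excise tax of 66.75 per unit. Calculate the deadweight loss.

Demand slope = (80.2 − 126.7)/(124 − 31) = −0.5, so p = 142.2 − 0.5q.
Supply slope = (97.52 − 52.88)/(124 − 31) = 0.48, so p = 38 + 0.48q.
Competitive equilibrium: 142.2 − 0.5q = 38 + 0.48q → q* = 106.32653, p* = 89.03673.
With the tax, the buyer price exceeds the seller price by 66.75: (142.2 − 0.5q) − (38 + 0.48q) = 66.75 → q' = 38.21429.
Δq = 106.32653 − 38.21429 = 68.11224; the wedge equals the tax, 66.75.
Deadweight loss = ½ × 68.11224 × 66.75 = 2273.25.

2273.25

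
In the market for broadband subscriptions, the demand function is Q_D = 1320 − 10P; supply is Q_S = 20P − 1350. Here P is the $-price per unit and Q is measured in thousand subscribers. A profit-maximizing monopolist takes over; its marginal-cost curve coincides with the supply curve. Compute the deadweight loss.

In inverse form: demand P = 132 − 0.1Q, supply P = 67.5 + 0.05Q.
Competitive equilibrium: 132 − 0.1Q = 67.5 + 0.05Q → Q* = 430, P* = 89.
Marginal revenue: MR = 132 − 0.2Q. Set MR = MC: 132 − 0.2Q = 67.5 + 0.05Q → Q_m = 258.
Price P_m = 132 − 0.1·258 = 106.2; MC(Q_m) = 67.5 + 0.05·258 = 80.4.
Competitive Q* = 430, so ΔQ = 172; wedge = 106.2 − 80.4 = 25.8.
The triangle = ½ × 172 × 25.8 = $2218.80 thousand.

$2218.80 thousand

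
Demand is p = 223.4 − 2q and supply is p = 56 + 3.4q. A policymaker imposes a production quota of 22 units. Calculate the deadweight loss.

218.70

Competitive equilibrium: 223.4 − 2q = 56 + 3.4q → q* = 31, p* = 161.4.
At q = 22: demand price = 223.4 − 2·22 = 179.4; supply price = 56 + 3.4·22 = 130.8.
Δq = 31 − 22 = 9; wedge = 179.4 − 130.8 = 48.6.
Deadweight loss = ½ × 9 × 48.6 = 218.70.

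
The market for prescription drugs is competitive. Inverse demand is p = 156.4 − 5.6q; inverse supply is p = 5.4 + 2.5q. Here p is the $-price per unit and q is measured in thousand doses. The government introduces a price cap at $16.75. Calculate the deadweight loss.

$805.41 thousand

Competitive equilibrium: 156.4 − 5.6q = 5.4 + 2.5q → q* = 18.642, p* = 52.0049.
At the ceiling p = 16.75, quantity supplied = (16.75 − 5.4)/2.5 = 4.54.
Willingness to pay at q' = 4.54: 156.4 − 5.6·4.54 = 130.976.
Δq = 18.642 − 4.54 = 14.102; wedge = 130.976 − 16.75 = 114.226.
The triangle = ½ × 14.102 × 114.226 = $805.41 thousand.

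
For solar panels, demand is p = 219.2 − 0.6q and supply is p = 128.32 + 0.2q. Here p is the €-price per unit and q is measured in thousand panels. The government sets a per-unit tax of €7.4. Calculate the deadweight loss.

€34.225 thousand

Competitive equilibrium: 219.2 − 0.6q = 128.32 + 0.2q → q* = 113.6, p* = 151.04.
With the tax, the buyer price exceeds the seller price by 7.4: (219.2 − 0.6q) − (128.32 + 0.2q) = 7.4 → q' = 104.35.
Δq = 113.6 − 104.35 = 9.25; the wedge equals the tax, 7.4.
Welfare loss = ½ × 9.25 × 7.4 = €34.225 thousand.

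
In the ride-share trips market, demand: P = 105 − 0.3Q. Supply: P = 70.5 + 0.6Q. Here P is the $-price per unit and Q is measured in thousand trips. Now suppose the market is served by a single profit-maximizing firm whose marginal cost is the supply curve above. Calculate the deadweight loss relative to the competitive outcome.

Competitive equilibrium: 105 − 0.3Q = 70.5 + 0.6Q → Q* = 38.3333, P* = 93.5.
Marginal revenue: MR = 105 − 0.6Q. Set MR = MC: 105 − 0.6Q = 70.5 + 0.6Q → Q_m = 28.75.
Price P_m = 105 − 0.3·28.75 = 96.375; MC(Q_m) = 70.5 + 0.6·28.75 = 87.75.
Competitive Q* = 38.3333, so ΔQ = 9.5833; wedge = 96.375 − 87.75 = 8.625.
Welfare loss = ½ × 9.5833 × 8.625 = $41.33 thousand.

$41.33 thousand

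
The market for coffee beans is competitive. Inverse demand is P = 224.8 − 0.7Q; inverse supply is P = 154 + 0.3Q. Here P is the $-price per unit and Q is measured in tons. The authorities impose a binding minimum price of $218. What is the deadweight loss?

$1865.73

Competitive equilibrium: 224.8 − 0.7Q = 154 + 0.3Q → Q* = 70.8, P* = 175.24.
At the floor P = 218, quantity demanded = (224.8 − 218)/0.7 = 9.7143.
Sellers' marginal cost at Q' = 9.7143: 154 + 0.3·9.7143 = 156.9143.
ΔQ = 70.8 − 9.7143 = 61.0857; wedge = 218 − 156.9143 = 61.0857.
Deadweight loss = ½ × 61.0857 × 61.0857 = $1865.73.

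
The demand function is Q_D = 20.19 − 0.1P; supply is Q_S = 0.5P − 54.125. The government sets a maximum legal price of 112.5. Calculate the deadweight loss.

193.52

In inverse form: demand P = 201.9 − 10Q, supply P = 108.25 + 2Q.
Competitive equilibrium: 201.9 − 10Q = 108.25 + 2Q → Q* = 7.8042, P* = 123.8583.
At the ceiling P = 112.5, quantity supplied = (112.5 − 108.25)/2 = 2.125.
Willingness to pay at Q' = 2.125: 201.9 − 10·2.125 = 180.65.
ΔQ = 7.8042 − 2.125 = 5.6792; wedge = 180.65 − 112.5 = 68.15.
Welfare loss = ½ × 5.6792 × 68.15 = 193.52.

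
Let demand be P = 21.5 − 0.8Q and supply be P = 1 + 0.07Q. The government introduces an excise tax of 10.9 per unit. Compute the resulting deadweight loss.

68.28

Competitive equilibrium: 21.5 − 0.8Q = 1 + 0.07Q → Q* = 23.5632, P* = 2.6494.
With the tax, the buyer price exceeds the seller price by 10.9: (21.5 − 0.8Q) − (1 + 0.07Q) = 10.9 → Q' = 11.0345.
ΔQ = 23.5632 − 11.0345 = 12.5287; the wedge equals the tax, 10.9.
Deadweight loss = ½ × 12.5287 × 10.9 = 68.28.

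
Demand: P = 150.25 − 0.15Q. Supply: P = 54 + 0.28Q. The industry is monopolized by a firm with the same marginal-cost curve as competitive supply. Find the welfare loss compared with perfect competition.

720.49

Competitive equilibrium: 150.25 − 0.15Q = 54 + 0.28Q → Q* = 223.8372, P* = 116.6744.
Marginal revenue: MR = 150.25 − 0.3Q. Set MR = MC: 150.25 − 0.3Q = 54 + 0.28Q → Q_m = 165.9483.
Price P_m = 150.25 − 0.15·165.9483 = 125.3578; MC(Q_m) = 54 + 0.28·165.9483 = 100.4655.
Competitive Q* = 223.8372, so ΔQ = 57.8889; wedge = 125.3578 − 100.4655 = 24.8923.
DWL = ½ × 57.8889 × 24.8923 = 720.49.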